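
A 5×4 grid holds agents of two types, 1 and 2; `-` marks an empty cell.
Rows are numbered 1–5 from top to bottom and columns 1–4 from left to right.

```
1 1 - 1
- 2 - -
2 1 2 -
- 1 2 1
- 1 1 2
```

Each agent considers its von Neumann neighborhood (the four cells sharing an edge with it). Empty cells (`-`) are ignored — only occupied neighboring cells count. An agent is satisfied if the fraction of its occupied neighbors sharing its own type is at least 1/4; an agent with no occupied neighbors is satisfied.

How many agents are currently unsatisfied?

Row 1: (1,1)1 1/1 ok · (1,2)1 1/2 ok · (1,4)1 0/0 ok
Row 2: (2,2)2 0/2 unhappy
Row 3: (3,1)2 0/1 unhappy · (3,2)1 1/4 ok · (3,3)2 1/2 ok
Row 4: (4,2)1 2/3 ok · (4,3)2 1/4 ok · (4,4)1 0/2 unhappy
Row 5: (5,2)1 2/2 ok · (5,3)1 1/3 ok · (5,4)2 0/2 unhappy
Unsatisfied: (2,2), (3,1), (4,4), (5,4) — 4 in total.

4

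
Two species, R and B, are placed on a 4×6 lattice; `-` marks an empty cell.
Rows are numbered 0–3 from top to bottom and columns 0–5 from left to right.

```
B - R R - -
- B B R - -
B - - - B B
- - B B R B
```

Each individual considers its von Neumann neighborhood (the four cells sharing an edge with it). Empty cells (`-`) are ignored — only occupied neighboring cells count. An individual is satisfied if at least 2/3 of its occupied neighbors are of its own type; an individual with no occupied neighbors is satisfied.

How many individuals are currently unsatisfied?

7

(0,0)B 0/0 satisfied
(0,2)R 1/2 not
(0,3)R 2/2 satisfied
(1,1)B 1/1 satisfied
(1,2)B 1/3 not
(1,3)R 1/2 not
(2,0)B 0/0 satisfied
(2,4)B 1/2 not
(2,5)B 2/2 satisfied
(3,2)B 1/1 satisfied
(3,3)B 1/2 not
(3,4)R 0/3 not
(3,5)B 1/2 not
Unsatisfied: (0,2), (1,2), (1,3), (2,4), (3,3), (3,4), (3,5) — 7 in total.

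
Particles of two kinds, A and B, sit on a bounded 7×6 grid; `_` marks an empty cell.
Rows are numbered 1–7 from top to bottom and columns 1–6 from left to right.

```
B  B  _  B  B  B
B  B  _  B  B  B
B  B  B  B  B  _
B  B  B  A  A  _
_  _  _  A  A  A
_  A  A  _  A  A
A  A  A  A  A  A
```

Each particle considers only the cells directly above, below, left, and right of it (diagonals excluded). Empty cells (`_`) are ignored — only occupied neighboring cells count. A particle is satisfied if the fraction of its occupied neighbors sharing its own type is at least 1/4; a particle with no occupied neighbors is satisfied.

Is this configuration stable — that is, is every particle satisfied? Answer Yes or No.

(1,1)B 2/2 satisfied
(1,2)B 2/2 satisfied
(1,4)B 2/2 satisfied
(1,5)B 3/3 satisfied
(1,6)B 2/2 satisfied
(2,1)B 3/3 satisfied
(2,2)B 3/3 satisfied
(2,4)B 3/3 satisfied
(2,5)B 4/4 satisfied
(2,6)B 2/2 satisfied
(3,1)B 3/3 satisfied
(3,2)B 4/4 satisfied
(3,3)B 3/3 satisfied
(3,4)B 3/4 satisfied
(3,5)B 2/3 satisfied
(4,1)B 2/2 satisfied
(4,2)B 3/3 satisfied
(4,3)B 2/3 satisfied
(4,4)A 2/4 satisfied
(4,5)A 2/3 satisfied
(5,4)A 2/2 satisfied
(5,5)A 4/4 satisfied
(5,6)A 2/2 satisfied
(6,2)A 2/2 satisfied
(6,3)A 2/2 satisfied
(6,5)A 3/3 satisfied
(6,6)A 3/3 satisfied
(7,1)A 1/1 satisfied
(7,2)A 3/3 satisfied
(7,3)A 3/3 satisfied
(7,4)A 2/2 satisfied
(7,5)A 3/3 satisfied
(7,6)A 2/2 satisfied
All meet the threshold, so the configuration is stable.

Yes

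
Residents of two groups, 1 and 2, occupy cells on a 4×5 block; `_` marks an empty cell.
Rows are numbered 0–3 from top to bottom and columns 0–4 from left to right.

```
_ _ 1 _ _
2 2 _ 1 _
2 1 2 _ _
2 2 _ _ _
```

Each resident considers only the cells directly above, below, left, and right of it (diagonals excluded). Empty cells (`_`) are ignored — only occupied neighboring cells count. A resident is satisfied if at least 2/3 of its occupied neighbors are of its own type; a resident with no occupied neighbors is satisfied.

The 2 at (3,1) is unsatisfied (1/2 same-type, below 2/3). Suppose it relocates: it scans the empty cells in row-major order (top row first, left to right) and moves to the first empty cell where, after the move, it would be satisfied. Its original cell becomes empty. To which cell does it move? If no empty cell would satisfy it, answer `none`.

Vacating (3,1). Empty cells in order:
  (0,0): 1/1 same-type → satisfied — stop here.

(0,0)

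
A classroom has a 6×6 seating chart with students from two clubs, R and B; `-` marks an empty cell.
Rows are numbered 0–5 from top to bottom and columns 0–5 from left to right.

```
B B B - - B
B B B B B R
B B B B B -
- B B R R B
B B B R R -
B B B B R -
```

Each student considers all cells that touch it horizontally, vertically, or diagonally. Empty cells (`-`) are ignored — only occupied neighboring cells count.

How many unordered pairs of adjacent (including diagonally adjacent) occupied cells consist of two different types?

Scan each occupied cell's neighbors to the right and below (and the two forward diagonals) so each pair is counted once.
From row 0: 1 unlike of 12 pairs (running 1/12).
From row 1: 2 unlike of 19 pairs (running 3/31).
From row 2: 5 unlike of 16 pairs (running 8/47).
From row 3: 5 unlike of 16 pairs (running 13/63).
From row 4: 4 unlike of 17 pairs (running 17/80).
From row 5: 1 unlike of 4 pairs (running 18/84).
Total adjacent occupied pairs: 84; unlike-type pairs: 18.

18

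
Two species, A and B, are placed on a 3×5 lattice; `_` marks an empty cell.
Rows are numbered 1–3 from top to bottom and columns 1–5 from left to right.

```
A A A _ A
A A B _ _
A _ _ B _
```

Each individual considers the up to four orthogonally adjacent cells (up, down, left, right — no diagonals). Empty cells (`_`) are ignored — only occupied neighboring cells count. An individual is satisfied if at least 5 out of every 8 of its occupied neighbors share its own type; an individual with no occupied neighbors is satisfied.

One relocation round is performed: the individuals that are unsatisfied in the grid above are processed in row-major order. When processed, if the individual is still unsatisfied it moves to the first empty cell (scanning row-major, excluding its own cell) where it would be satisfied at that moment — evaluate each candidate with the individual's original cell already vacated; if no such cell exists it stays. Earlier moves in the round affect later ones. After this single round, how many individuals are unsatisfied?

0

Initially unsatisfied (in order): (1,3), (2,3).
  (1,3) → (1,4).
  (2,3) → (3,3).
Resulting grid:
A A _ A A
A A _ _ _
A _ B B _
All satisfied now.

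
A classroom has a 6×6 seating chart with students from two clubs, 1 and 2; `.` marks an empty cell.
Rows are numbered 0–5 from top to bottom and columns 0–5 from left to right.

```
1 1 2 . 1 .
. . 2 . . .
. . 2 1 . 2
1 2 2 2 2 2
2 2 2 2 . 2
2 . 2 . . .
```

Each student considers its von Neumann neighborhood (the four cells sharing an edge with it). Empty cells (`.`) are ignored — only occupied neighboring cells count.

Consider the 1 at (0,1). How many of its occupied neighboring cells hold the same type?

1

Occupied neighbors of (0,1): (0,0)=1, (0,2)=2.
Same type (1): 1 of 2.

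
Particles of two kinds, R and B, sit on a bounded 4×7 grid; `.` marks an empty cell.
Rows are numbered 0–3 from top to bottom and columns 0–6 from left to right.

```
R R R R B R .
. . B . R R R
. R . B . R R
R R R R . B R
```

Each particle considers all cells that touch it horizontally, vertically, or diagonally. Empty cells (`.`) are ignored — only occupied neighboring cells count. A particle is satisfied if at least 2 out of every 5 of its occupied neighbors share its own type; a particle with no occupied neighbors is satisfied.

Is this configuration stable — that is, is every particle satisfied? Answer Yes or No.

(0,0)R 1/1 ✓
(0,1)R 2/3 ✓
(0,2)R 2/3 ✓
(0,3)R 2/4 ✓
(0,4)B 0/4 ✗
(0,5)R 3/4 ✓
(1,2)B 1/5 ✗
(1,4)R 4/6 ✓
(1,5)R 5/6 ✓
(1,6)R 4/4 ✓
(2,1)R 3/4 ✓
(2,3)B 1/4 ✗
(2,5)R 5/6 ✓
(2,6)R 4/5 ✓
(3,0)R 2/2 ✓
(3,1)R 3/3 ✓
(3,2)R 3/4 ✓
(3,3)R 1/2 ✓
(3,5)B 0/3 ✗
(3,6)R 2/3 ✓
For instance (0,4) has only 0/4 same-type neighbors, below 2/5.

No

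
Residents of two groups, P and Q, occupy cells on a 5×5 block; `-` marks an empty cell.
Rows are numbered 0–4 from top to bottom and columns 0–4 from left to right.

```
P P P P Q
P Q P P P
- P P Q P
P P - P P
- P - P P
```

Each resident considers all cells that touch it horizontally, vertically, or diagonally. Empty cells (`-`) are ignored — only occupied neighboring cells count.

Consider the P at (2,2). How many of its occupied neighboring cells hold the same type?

5

Occupied neighbors of (2,2): (1,1)=Q, (1,2)=P, (1,3)=P, (2,1)=P, (2,3)=Q, (3,1)=P, (3,3)=P.
Same type (P): 5 of 7.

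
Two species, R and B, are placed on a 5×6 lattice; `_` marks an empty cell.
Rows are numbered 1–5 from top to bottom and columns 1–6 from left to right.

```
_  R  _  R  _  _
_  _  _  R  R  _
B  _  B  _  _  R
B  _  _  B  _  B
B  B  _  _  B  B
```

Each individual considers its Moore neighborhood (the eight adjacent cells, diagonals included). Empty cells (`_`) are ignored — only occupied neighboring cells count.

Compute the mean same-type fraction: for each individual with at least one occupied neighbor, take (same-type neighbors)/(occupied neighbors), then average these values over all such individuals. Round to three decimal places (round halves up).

0.872

Row 1: (1,2)R — no occupied neighbors · (1,4)R 2/2
Row 2: (2,4)R 2/3 · (2,5)R 3/3
Row 3: (3,1)B 1/1 · (3,3)B 1/2 · (3,6)R 1/2
Row 4: (4,1)B 3/3 · (4,4)B 2/2 · (4,6)B 2/3
Row 5: (5,1)B 2/2 · (5,2)B 2/2 · (5,5)B 3/3 · (5,6)B 2/2
Sum over 13 individuals: 2/2 + 2/3 + 3/3 + 1/1 + 1/2 + 1/2 + 3/3 + 2/2 + 2/3 + 2/2 + 2/2 + 3/3 + 2/2 = 34/3; mean = 34/3 ÷ 13 = 34/39 = 0.871794… → 0.872.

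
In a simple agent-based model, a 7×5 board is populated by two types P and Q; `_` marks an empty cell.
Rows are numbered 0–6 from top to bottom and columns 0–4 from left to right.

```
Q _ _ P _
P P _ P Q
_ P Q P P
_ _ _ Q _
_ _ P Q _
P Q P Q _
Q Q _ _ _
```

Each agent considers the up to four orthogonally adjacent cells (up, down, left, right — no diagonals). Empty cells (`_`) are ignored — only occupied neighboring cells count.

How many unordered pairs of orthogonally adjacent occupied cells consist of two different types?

Scan each occupied cell's neighbors to the right and below so each pair is counted once.
Row 0: Q(0,0)–P(1,0)≠ P(0,3)–P(1,3)=  → 1/2 unlike.
Row 1: P(1,0)–P(1,1)= P(1,1)–P(2,1)= P(1,3)–Q(1,4)≠ P(1,3)–P(2,3)= Q(1,4)–P(2,4)≠  → 2/5 unlike.
Row 2: P(2,1)–Q(2,2)≠ Q(2,2)–P(2,3)≠ P(2,3)–P(2,4)= P(2,3)–Q(3,3)≠  → 3/4 unlike.
Row 3: Q(3,3)–Q(4,3)=  → 0/1 unlike.
Row 4: P(4,2)–Q(4,3)≠ P(4,2)–P(5,2)= Q(4,3)–Q(5,3)=  → 1/3 unlike.
Row 5: P(5,0)–Q(5,1)≠ P(5,0)–Q(6,0)≠ Q(5,1)–P(5,2)≠ Q(5,1)–Q(6,1)= P(5,2)–Q(5,3)≠  → 4/5 unlike.
Row 6: Q(6,0)–Q(6,1)=  → 0/1 unlike.
Total adjacent occupied pairs: 21; unlike-type pairs: 11.

11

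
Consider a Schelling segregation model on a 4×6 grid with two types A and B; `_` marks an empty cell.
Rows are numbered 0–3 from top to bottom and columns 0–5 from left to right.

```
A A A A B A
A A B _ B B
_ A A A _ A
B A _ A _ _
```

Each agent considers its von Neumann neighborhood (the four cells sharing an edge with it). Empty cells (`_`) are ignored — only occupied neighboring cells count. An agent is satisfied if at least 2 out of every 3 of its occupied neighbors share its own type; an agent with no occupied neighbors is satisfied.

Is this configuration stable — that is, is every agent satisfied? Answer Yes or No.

Row 0: (0,0)A 2/2 ok · (0,1)A 3/3 ok · (0,2)A 2/3 ok · (0,3)A 1/2 unhappy · (0,4)B 1/3 unhappy · (0,5)A 0/2 unhappy
Row 1: (1,0)A 2/2 ok · (1,1)A 3/4 ok · (1,2)B 0/3 unhappy · (1,4)B 2/2 ok · (1,5)B 1/3 unhappy
Row 2: (2,1)A 3/3 ok · (2,2)A 2/3 ok · (2,3)A 2/2 ok · (2,5)A 0/1 unhappy
Row 3: (3,0)B 0/1 unhappy · (3,1)A 1/2 unhappy · (3,3)A 1/1 ok
For instance (0,3) has only 1/2 same-type neighbors, below 2/3.

No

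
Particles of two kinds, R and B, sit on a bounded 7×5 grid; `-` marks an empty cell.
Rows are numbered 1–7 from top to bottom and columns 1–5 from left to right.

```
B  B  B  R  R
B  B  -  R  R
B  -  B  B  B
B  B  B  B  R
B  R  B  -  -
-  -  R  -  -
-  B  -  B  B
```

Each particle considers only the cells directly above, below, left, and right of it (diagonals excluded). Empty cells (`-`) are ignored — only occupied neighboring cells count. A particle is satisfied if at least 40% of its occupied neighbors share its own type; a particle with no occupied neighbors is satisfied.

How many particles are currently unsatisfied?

Row 1: (1,1)B 2/2 ok · (1,2)B 3/3 ok · (1,3)B 1/2 ok · (1,4)R 2/3 ok · (1,5)R 2/2 ok
Row 2: (2,1)B 3/3 ok · (2,2)B 2/2 ok · (2,4)R 2/3 ok · (2,5)R 2/3 ok
Row 3: (3,1)B 2/2 ok · (3,3)B 2/2 ok · (3,4)B 3/4 ok · (3,5)B 1/3 unhappy
Row 4: (4,1)B 3/3 ok · (4,2)B 2/3 ok · (4,3)B 4/4 ok · (4,4)B 2/3 ok · (4,5)R 0/2 unhappy
Row 5: (5,1)B 1/2 ok · (5,2)R 0/3 unhappy · (5,3)B 1/3 unhappy
Row 6: (6,3)R 0/1 unhappy
Row 7: (7,2)B 0/0 ok · (7,4)B 1/1 ok · (7,5)B 1/1 ok
Unsatisfied: (3,5), (4,5), (5,2), (5,3), (6,3) — 5 in total.

5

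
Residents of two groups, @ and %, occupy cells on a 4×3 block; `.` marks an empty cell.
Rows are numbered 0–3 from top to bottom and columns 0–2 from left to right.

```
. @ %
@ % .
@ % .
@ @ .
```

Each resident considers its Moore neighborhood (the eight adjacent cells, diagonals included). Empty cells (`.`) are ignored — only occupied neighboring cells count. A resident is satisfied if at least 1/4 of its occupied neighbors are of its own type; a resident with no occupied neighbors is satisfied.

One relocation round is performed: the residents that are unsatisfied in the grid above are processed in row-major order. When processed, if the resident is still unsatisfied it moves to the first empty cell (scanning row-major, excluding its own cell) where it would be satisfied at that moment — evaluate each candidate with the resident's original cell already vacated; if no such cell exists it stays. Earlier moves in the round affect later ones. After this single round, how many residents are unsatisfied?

0

Initially unsatisfied (in order): (2,1).
  (2,1) → (0,0).
Resulting grid:
% @ %
@ % .
@ . .
@ @ .
All satisfied now.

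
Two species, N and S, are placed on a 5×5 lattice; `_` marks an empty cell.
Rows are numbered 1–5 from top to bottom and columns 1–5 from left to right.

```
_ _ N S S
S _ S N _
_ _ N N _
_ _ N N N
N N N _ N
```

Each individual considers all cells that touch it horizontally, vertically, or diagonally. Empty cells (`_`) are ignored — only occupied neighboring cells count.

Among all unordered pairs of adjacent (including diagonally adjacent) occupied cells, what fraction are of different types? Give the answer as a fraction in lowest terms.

7/27

Scan each occupied cell's neighbors to the right and below (and the two forward diagonals) so each pair is counted once.
Row 1: N(1,3)–S(1,4)≠ N(1,3)–S(2,3)≠ N(1,3)–N(2,4)= S(1,4)–S(1,5)= S(1,4)–N(2,4)≠ S(1,4)–S(2,3)= S(1,5)–N(2,4)≠  → 4/7 unlike.
Row 2: S(2,3)–N(2,4)≠ S(2,3)–N(3,3)≠ S(2,3)–N(3,4)≠ N(2,4)–N(3,4)= N(2,4)–N(3,3)=  → 3/5 unlike.
Row 3: N(3,3)–N(3,4)= N(3,3)–N(4,3)= N(3,3)–N(4,4)= N(3,4)–N(4,4)= N(3,4)–N(4,5)= N(3,4)–N(4,3)=  → 0/6 unlike.
Row 4: N(4,3)–N(4,4)= N(4,3)–N(5,3)= N(4,3)–N(5,2)= N(4,4)–N(4,5)= N(4,4)–N(5,5)= N(4,4)–N(5,3)= N(4,5)–N(5,5)=  → 0/7 unlike.
Row 5: N(5,1)–N(5,2)= N(5,2)–N(5,3)=  → 0/2 unlike.
Total adjacent occupied pairs: 27; unlike-type pairs: 7.
7/27 is already in lowest terms.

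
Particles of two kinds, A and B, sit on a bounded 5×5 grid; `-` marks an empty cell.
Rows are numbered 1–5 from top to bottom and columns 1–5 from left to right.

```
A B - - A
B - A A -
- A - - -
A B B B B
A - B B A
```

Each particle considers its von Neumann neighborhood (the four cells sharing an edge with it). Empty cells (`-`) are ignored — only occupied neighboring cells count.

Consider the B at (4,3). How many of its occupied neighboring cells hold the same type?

Occupied neighbors of (4,3): (5,3)=B, (4,2)=B, (4,4)=B.
Same type (B): 3 of 3.

3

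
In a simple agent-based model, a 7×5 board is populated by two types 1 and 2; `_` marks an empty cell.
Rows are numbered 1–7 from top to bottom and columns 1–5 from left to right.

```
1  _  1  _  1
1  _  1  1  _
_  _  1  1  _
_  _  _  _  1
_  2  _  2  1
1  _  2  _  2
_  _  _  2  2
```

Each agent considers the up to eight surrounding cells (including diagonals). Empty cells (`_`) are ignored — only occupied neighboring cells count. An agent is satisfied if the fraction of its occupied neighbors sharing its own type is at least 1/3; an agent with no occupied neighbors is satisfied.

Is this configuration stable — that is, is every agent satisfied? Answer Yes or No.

Row 1: (1,1)1 1/1 ok · (1,3)1 2/2 ok · (1,5)1 1/1 ok
Row 2: (2,1)1 1/1 ok · (2,3)1 4/4 ok · (2,4)1 5/5 ok
Row 3: (3,3)1 3/3 ok · (3,4)1 4/4 ok
Row 4: (4,5)1 2/3 ok
Row 5: (5,2)2 1/2 ok · (5,4)2 2/4 ok · (5,5)1 1/3 ok
Row 6: (6,1)1 0/1 unhappy · (6,3)2 3/3 ok · (6,5)2 3/4 ok
Row 7: (7,4)2 3/3 ok · (7,5)2 2/2 ok
For instance (6,1) has only 0/1 same-type neighbors, below 1/3.

No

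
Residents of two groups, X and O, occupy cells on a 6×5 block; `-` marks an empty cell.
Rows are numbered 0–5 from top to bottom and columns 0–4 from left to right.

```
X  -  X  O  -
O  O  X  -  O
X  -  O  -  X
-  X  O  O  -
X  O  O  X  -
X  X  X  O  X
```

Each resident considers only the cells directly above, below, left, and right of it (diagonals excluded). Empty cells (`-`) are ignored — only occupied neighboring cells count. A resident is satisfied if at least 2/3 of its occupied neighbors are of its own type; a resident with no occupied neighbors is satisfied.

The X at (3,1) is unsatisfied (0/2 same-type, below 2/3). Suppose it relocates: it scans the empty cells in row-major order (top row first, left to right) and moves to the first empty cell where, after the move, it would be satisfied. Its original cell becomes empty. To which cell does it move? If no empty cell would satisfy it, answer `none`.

(0,1)

Vacating (3,1). Empty cells in order:
  (0,1): 2/3 same-type → satisfied — stop here.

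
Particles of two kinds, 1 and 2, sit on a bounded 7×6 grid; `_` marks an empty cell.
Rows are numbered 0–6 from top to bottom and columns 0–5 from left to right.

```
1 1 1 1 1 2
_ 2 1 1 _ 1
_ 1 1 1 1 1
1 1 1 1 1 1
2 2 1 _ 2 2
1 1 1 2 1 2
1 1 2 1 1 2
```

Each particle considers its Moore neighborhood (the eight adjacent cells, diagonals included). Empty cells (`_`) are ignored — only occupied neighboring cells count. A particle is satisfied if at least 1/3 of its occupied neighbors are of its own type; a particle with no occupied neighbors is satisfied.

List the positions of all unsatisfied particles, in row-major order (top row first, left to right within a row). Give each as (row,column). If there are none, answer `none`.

(0,0)1 1/2 ok
(0,1)1 3/4 ok
(0,2)1 4/5 ok
(0,3)1 4/4 ok
(0,4)1 3/4 ok
(0,5)2 0/2 unhappy
(1,1)2 0/6 unhappy
(1,2)1 7/8 ok
(1,3)1 7/7 ok
(1,5)1 3/4 ok
(2,1)1 5/6 ok
(2,2)1 7/8 ok
(2,3)1 7/7 ok
(2,4)1 7/7 ok
(2,5)1 4/4 ok
(3,0)1 2/4 ok
(3,1)1 5/7 ok
(3,2)1 6/7 ok
(3,3)1 6/7 ok
(3,4)1 5/7 ok
(3,5)1 3/5 ok
(4,0)2 1/5 unhappy
(4,1)2 1/8 unhappy
(4,2)1 5/7 ok
(4,4)2 3/7 ok
(4,5)2 2/5 ok
(5,0)1 3/5 ok
(5,1)1 5/8 ok
(5,2)1 4/7 ok
(5,3)2 2/7 unhappy
(5,4)1 2/7 unhappy
(5,5)2 3/5 ok
(6,0)1 3/3 ok
(6,1)1 4/5 ok
(6,2)2 1/5 unhappy
(6,3)1 3/5 ok
(6,4)1 2/5 ok
(6,5)2 1/3 ok

(0,5), (1,1), (4,0), (4,1), (5,3), (5,4), (6,2)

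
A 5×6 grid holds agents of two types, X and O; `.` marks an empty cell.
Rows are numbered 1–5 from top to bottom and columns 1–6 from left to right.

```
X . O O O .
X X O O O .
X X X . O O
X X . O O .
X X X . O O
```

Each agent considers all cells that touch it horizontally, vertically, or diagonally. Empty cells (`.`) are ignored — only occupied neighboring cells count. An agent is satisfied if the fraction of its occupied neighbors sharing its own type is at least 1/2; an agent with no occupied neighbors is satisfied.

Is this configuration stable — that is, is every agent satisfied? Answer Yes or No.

Row 1: (1,1)X 2/2 ok · (1,3)O 3/4 ok · (1,4)O 5/5 ok · (1,5)O 3/3 ok
Row 2: (2,1)X 4/4 ok · (2,2)X 5/7 ok · (2,3)O 3/6 ok · (2,4)O 6/7 ok · (2,5)O 5/5 ok
Row 3: (3,1)X 5/5 ok · (3,2)X 6/7 ok · (3,3)X 3/6 ok · (3,5)O 5/5 ok · (3,6)O 3/3 ok
Row 4: (4,1)X 5/5 ok · (4,2)X 7/7 ok · (4,4)O 3/5 ok · (4,5)O 5/5 ok
Row 5: (5,1)X 3/3 ok · (5,2)X 4/4 ok · (5,3)X 2/3 ok · (5,5)O 3/3 ok · (5,6)O 2/2 ok
All meet the threshold, so the configuration is stable.

Yes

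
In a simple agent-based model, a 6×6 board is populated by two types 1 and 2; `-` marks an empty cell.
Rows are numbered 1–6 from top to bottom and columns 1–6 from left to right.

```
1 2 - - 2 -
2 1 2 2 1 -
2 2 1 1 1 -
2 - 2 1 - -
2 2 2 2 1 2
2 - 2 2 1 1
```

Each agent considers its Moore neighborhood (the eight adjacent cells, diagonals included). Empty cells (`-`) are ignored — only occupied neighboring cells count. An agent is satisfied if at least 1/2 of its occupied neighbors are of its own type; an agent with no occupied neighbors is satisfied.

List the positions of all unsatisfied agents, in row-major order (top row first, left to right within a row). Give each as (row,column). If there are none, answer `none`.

Row 1: (1,1)1 1/3 not · (1,2)2 2/4 satisfied · (1,5)2 1/2 satisfied
Row 2: (2,1)2 3/5 satisfied · (2,2)1 2/7 not · (2,3)2 3/6 satisfied · (2,4)2 2/6 not · (2,5)1 2/4 satisfied
Row 3: (3,1)2 3/4 satisfied · (3,2)2 5/7 satisfied · (3,3)1 3/7 not · (3,4)1 4/7 satisfied · (3,5)1 3/4 satisfied
Row 4: (4,1)2 4/4 satisfied · (4,3)2 4/7 satisfied · (4,4)1 4/7 satisfied
Row 5: (5,1)2 3/3 satisfied · (5,2)2 6/6 satisfied · (5,3)2 5/6 satisfied · (5,4)2 4/7 satisfied · (5,5)1 3/6 satisfied · (5,6)2 0/3 not
Row 6: (6,1)2 2/2 satisfied · (6,3)2 4/4 satisfied · (6,4)2 3/5 satisfied · (6,5)1 2/5 not · (6,6)1 2/3 satisfied

(1,1), (2,2), (2,4), (3,3), (5,6), (6,5)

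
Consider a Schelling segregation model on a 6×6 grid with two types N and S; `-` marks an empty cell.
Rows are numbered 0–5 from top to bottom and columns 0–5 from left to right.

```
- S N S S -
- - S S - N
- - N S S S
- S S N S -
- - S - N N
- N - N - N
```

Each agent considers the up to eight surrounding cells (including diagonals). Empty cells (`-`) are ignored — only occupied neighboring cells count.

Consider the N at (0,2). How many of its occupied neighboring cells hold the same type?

0

Occupied neighbors of (0,2): (0,1)=S, (0,3)=S, (1,2)=S, (1,3)=S.
Same type (N): 0 of 4.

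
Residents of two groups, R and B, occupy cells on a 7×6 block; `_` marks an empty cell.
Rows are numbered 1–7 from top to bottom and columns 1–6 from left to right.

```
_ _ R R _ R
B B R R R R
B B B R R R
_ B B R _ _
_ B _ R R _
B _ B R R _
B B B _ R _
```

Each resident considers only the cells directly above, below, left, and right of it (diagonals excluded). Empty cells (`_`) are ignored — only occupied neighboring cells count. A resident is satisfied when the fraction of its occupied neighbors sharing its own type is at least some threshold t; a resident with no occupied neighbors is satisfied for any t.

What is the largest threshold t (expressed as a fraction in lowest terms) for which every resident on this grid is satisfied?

1/2

Row 1: (1,3)R 2/2 · (1,4)R 2/2 · (1,6)R 1/1
Row 2: (2,1)B 2/2 · (2,2)B 2/3 · (2,3)R 2/4 · (2,4)R 4/4 · (2,5)R 3/3 · (2,6)R 3/3
Row 3: (3,1)B 2/2 · (3,2)B 4/4 · (3,3)B 2/4 · (3,4)R 3/4 · (3,5)R 3/3 · (3,6)R 2/2
Row 4: (4,2)B 3/3 · (4,3)B 2/3 · (4,4)R 2/3
Row 5: (5,2)B 1/1 · (5,4)R 3/3 · (5,5)R 2/2
Row 6: (6,1)B 1/1 · (6,3)B 1/2 · (6,4)R 2/3 · (6,5)R 3/3
Row 7: (7,1)B 2/2 · (7,2)B 2/2 · (7,3)B 2/2 · (7,5)R 1/1
The smallest same-type fraction is 2/4 at (2,3), which reduces to 1/2. Any threshold above that leaves this resident unsatisfied.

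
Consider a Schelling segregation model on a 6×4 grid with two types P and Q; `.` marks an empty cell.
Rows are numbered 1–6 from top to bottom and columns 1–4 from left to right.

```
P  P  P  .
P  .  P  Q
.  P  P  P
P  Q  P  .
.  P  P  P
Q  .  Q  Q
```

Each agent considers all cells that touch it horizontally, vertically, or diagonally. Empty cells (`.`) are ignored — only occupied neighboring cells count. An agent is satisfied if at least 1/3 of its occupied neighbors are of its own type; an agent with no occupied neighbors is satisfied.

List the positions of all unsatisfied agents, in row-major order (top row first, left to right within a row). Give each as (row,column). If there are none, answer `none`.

(1,1)P 2/2 ok
(1,2)P 4/4 ok
(1,3)P 2/3 ok
(2,1)P 3/3 ok
(2,3)P 5/6 ok
(2,4)Q 0/4 unhappy
(3,2)P 5/6 ok
(3,3)P 4/6 ok
(3,4)P 3/4 ok
(4,1)P 2/3 ok
(4,2)Q 0/6 unhappy
(4,3)P 6/7 ok
(5,2)P 3/6 ok
(5,3)P 3/6 ok
(5,4)P 2/4 ok
(6,1)Q 0/1 unhappy
(6,3)Q 1/4 unhappy
(6,4)Q 1/3 ok

(2,4), (4,2), (6,1), (6,3)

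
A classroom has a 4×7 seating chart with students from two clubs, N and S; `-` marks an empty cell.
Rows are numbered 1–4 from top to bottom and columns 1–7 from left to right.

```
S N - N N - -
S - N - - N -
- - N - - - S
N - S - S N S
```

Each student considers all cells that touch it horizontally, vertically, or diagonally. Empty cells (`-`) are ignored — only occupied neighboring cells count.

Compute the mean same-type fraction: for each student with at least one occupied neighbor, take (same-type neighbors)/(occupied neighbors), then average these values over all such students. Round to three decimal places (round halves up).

0.474

Row 1: (1,1)S 1/2 · (1,2)N 1/3 · (1,4)N 2/2 · (1,5)N 2/2
Row 2: (2,1)S 1/2 · (2,3)N 3/3 · (2,6)N 1/2
Row 3: (3,3)N 1/2 · (3,7)S 1/3
Row 4: (4,1)N — no occupied neighbors · (4,3)S 0/1 · (4,5)S 0/1 · (4,6)N 0/3 · (4,7)S 1/2
Sum over 13 students: 1/2 + 1/3 + 2/2 + 2/2 + 1/2 + 3/3 + 1/2 + 1/2 + 1/3 + 0/1 + 0/1 + 0/3 + 1/2 = 37/6; mean = 37/6 ÷ 13 = 37/78 = 0.474358… → 0.474.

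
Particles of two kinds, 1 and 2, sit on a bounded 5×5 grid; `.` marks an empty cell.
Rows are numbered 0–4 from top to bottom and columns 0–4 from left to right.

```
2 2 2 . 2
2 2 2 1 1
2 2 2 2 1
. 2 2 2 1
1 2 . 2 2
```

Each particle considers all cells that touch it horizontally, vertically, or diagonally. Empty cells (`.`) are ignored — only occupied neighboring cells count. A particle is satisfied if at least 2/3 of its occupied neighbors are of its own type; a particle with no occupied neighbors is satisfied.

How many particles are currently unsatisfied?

(0,0)2 3/3 satisfied
(0,1)2 5/5 satisfied
(0,2)2 3/4 satisfied
(0,4)2 0/2 not
(1,0)2 5/5 satisfied
(1,1)2 8/8 satisfied
(1,2)2 6/7 satisfied
(1,3)1 2/7 not
(1,4)1 2/4 not
(2,0)2 4/4 satisfied
(2,1)2 7/7 satisfied
(2,2)2 7/8 satisfied
(2,3)2 4/8 not
(2,4)1 3/5 not
(3,1)2 5/6 satisfied
(3,2)2 7/7 satisfied
(3,3)2 5/7 satisfied
(3,4)1 1/5 not
(4,0)1 0/2 not
(4,1)2 2/3 satisfied
(4,3)2 3/4 satisfied
(4,4)2 2/3 satisfied
Unsatisfied: (0,4), (1,3), (1,4), (2,3), (2,4), (3,4), (4,0) — 7 in total.

7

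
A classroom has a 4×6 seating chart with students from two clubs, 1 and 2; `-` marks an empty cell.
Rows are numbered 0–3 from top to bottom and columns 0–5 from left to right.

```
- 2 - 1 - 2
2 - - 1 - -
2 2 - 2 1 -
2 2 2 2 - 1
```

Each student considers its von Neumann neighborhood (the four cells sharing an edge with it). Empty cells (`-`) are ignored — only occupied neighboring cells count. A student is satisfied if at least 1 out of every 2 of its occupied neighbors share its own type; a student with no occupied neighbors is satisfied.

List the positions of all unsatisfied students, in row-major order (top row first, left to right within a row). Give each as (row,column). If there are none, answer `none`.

Row 0: (0,1)2 0/0 ok · (0,3)1 1/1 ok · (0,5)2 0/0 ok
Row 1: (1,0)2 1/1 ok · (1,3)1 1/2 ok
Row 2: (2,0)2 3/3 ok · (2,1)2 2/2 ok · (2,3)2 1/3 unhappy · (2,4)1 0/1 unhappy
Row 3: (3,0)2 2/2 ok · (3,1)2 3/3 ok · (3,2)2 2/2 ok · (3,3)2 2/2 ok · (3,5)1 0/0 ok

(2,3), (2,4)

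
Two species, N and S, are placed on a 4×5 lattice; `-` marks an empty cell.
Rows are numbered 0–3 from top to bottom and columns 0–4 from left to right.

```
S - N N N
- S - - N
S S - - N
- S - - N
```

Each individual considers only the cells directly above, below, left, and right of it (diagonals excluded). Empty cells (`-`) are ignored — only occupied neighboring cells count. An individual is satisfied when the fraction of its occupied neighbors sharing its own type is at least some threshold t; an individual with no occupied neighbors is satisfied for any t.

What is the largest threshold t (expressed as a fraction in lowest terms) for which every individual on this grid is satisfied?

Row 0: (0,0)S — no occupied neighbors · (0,2)N 1/1 · (0,3)N 2/2 · (0,4)N 2/2
Row 1: (1,1)S 1/1 · (1,4)N 2/2
Row 2: (2,0)S 1/1 · (2,1)S 3/3 · (2,4)N 2/2
Row 3: (3,1)S 1/1 · (3,4)N 1/1
The smallest same-type fraction is 1/1 at (0,2), which reduces to 1/1. Any threshold above that leaves this individual unsatisfied.

1/1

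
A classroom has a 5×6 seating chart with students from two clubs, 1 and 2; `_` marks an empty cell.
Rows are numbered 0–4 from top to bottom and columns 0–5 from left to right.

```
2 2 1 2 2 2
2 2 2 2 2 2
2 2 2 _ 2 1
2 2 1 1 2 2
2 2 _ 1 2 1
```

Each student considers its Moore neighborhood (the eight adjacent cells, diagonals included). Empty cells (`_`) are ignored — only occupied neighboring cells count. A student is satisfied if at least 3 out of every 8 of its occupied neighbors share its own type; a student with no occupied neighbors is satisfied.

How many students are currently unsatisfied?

5

(0,0)2 3/3 ✓
(0,1)2 4/5 ✓
(0,2)1 0/5 ✗
(0,3)2 4/5 ✓
(0,4)2 5/5 ✓
(0,5)2 3/3 ✓
(1,0)2 5/5 ✓
(1,1)2 7/8 ✓
(1,2)2 6/7 ✓
(1,3)2 6/7 ✓
(1,4)2 6/7 ✓
(1,5)2 4/5 ✓
(2,0)2 5/5 ✓
(2,1)2 7/8 ✓
(2,2)2 5/7 ✓
(2,4)2 5/7 ✓
(2,5)1 0/5 ✗
(3,0)2 5/5 ✓
(3,1)2 6/7 ✓
(3,2)1 2/6 ✗
(3,3)1 2/6 ✗
(3,4)2 3/7 ✓
(3,5)2 3/5 ✓
(4,0)2 3/3 ✓
(4,1)2 3/4 ✓
(4,3)1 2/4 ✓
(4,4)2 2/5 ✓
(4,5)1 0/3 ✗
Unsatisfied: (0,2), (2,5), (3,2), (3,3), (4,5) — 5 in total.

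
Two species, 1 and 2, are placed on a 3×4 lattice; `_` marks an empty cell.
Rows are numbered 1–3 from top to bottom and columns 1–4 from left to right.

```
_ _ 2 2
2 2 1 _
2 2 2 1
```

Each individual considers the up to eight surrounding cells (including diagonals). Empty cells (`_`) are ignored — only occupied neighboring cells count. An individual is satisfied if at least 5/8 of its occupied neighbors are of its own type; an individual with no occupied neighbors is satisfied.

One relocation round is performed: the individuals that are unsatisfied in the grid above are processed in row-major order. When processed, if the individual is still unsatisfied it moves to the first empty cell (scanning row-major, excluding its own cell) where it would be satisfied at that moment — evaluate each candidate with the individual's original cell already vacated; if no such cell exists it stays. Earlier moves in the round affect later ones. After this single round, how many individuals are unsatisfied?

1

Initially unsatisfied (in order): (1,4), (2,3), (3,3), (3,4).
  (1,4) → (1,1).
  (2,3): no empty cell satisfies it; stays.
  (3,3) → (1,2).
  (3,4): now satisfied by earlier moves; stays.
Resulting grid:
2 2 2 _
2 2 1 _
2 2 _ 1
Unsatisfied now: (2,3).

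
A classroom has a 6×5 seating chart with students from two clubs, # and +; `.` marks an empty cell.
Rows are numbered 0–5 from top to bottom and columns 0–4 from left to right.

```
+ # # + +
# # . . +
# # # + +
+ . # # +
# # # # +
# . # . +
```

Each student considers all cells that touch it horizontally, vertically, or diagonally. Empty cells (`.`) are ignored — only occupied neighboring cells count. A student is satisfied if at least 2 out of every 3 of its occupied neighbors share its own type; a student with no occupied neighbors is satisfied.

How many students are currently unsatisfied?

(0,0)+ 0/3 not
(0,1)# 3/4 satisfied
(0,2)# 2/3 satisfied
(0,3)+ 2/3 satisfied
(0,4)+ 2/2 satisfied
(1,0)# 4/5 satisfied
(1,1)# 6/7 satisfied
(1,4)+ 4/4 satisfied
(2,0)# 3/4 satisfied
(2,1)# 5/6 satisfied
(2,2)# 4/5 satisfied
(2,3)+ 3/6 not
(2,4)+ 3/4 satisfied
(3,0)+ 0/4 not
(3,2)# 6/7 satisfied
(3,3)# 4/8 not
(3,4)+ 3/5 not
(4,0)# 2/3 satisfied
(4,1)# 5/6 satisfied
(4,2)# 5/5 satisfied
(4,3)# 4/7 not
(4,4)+ 2/4 not
(5,0)# 2/2 satisfied
(5,2)# 3/3 satisfied
(5,4)+ 1/2 not
Unsatisfied: (0,0), (2,3), (3,0), (3,3), (3,4), (4,3), (4,4), (5,4) — 8 in total.

8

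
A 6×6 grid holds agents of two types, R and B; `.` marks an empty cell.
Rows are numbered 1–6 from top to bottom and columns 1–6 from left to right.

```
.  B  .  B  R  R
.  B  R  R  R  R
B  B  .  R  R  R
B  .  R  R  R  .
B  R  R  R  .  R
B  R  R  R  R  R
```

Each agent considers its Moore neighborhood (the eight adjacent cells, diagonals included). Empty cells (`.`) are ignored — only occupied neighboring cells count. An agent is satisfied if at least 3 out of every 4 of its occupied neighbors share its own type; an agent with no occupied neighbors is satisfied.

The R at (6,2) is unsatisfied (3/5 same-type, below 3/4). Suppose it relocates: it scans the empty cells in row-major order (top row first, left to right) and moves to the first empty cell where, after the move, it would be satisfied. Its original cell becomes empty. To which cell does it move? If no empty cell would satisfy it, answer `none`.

Vacating (6,2). Empty cells in order:
  (1,1): 0/2 same-type → still unsatisfied.
  (1,3): 2/5 same-type → still unsatisfied.
  (2,1): 0/4 same-type → still unsatisfied.
  (3,3): 5/7 same-type → still unsatisfied.
  (4,2): 3/7 same-type → still unsatisfied.
  (4,6): 4/4 same-type → satisfied — stop here.

(4,6)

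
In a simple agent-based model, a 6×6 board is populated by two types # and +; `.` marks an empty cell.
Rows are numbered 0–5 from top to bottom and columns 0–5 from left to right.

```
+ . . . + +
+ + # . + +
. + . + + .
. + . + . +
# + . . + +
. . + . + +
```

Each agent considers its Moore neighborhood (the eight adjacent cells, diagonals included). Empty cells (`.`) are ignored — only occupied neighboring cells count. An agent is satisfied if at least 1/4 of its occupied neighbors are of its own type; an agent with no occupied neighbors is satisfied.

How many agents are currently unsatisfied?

2

(0,0)+ 2/2 ✓
(0,4)+ 3/3 ✓
(0,5)+ 3/3 ✓
(1,0)+ 3/3 ✓
(1,1)+ 3/4 ✓
(1,2)# 0/3 ✗
(1,4)+ 5/5 ✓
(1,5)+ 4/4 ✓
(2,1)+ 3/4 ✓
(2,3)+ 3/4 ✓
(2,4)+ 5/5 ✓
(3,1)+ 2/3 ✓
(3,3)+ 3/3 ✓
(3,5)+ 3/3 ✓
(4,0)# 0/2 ✗
(4,1)+ 2/3 ✓
(4,4)+ 5/5 ✓
(4,5)+ 4/4 ✓
(5,2)+ 1/1 ✓
(5,4)+ 3/3 ✓
(5,5)+ 3/3 ✓
Unsatisfied: (1,2), (4,0) — 2 in total.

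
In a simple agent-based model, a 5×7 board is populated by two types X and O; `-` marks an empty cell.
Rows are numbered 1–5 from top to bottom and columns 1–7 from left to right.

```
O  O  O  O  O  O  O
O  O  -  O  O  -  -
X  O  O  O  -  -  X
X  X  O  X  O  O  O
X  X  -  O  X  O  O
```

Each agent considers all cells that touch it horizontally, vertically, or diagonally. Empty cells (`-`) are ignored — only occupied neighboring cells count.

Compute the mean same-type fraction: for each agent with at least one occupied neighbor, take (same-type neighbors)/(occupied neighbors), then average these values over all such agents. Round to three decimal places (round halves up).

0.745

Row 1: (1,1)O 3/3 · (1,2)O 4/4 · (1,3)O 4/4 · (1,4)O 4/4 · (1,5)O 4/4 · (1,6)O 3/3 · (1,7)O 1/1
Row 2: (2,1)O 4/5 · (2,2)O 6/7 · (2,4)O 6/6 · (2,5)O 5/5
Row 3: (3,1)X 2/5 · (3,2)O 4/7 · (3,3)O 5/7 · (3,4)O 5/6 · (3,7)X 0/2
Row 4: (4,1)X 4/5 · (4,2)X 4/7 · (4,3)O 4/7 · (4,4)X 1/6 · (4,5)O 4/6 · (4,6)O 4/6 · (4,7)O 3/4
Row 5: (5,1)X 3/3 · (5,2)X 3/4 · (5,4)O 2/4 · (5,5)X 1/5 · (5,6)O 4/5 · (5,7)O 3/3
Sum over 29 agents: 3/3 + 4/4 + 4/4 + 4/4 + 4/4 + 3/3 + 1/1 + 4/5 + 6/7 + 6/6 + 5/5 + 2/5 + 4/7 + 5/7 + 5/6 + 0/2 + 4/5 + 4/7 + 4/7 + 1/6 + 4/6 + 4/6 + 3/4 + 3/3 + 3/4 + 2/4 + 1/5 + 4/5 + 3/3 = 454/21; mean = 454/21 ÷ 29 = 454/609 = 0.745484… → 0.745.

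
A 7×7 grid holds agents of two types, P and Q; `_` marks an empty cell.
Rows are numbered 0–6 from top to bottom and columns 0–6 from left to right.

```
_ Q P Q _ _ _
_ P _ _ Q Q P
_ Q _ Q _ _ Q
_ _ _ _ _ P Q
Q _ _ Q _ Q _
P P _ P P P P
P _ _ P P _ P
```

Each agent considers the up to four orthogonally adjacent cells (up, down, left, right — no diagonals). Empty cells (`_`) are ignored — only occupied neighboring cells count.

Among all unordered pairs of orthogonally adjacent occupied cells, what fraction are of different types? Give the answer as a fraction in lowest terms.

1/2

Scan each occupied cell's neighbors to the right and below so each pair is counted once.
Row 0: Q(0,1)–P(0,2)≠ Q(0,1)–P(1,1)≠ P(0,2)–Q(0,3)≠  → 3/3 unlike.
Row 1: P(1,1)–Q(2,1)≠ Q(1,4)–Q(1,5)= Q(1,5)–P(1,6)≠ P(1,6)–Q(2,6)≠  → 3/4 unlike.
Row 2: Q(2,6)–Q(3,6)=  → 0/1 unlike.
Row 3: P(3,5)–Q(3,6)≠ P(3,5)–Q(4,5)≠  → 2/2 unlike.
Row 4: Q(4,0)–P(5,0)≠ Q(4,3)–P(5,3)≠ Q(4,5)–P(5,5)≠  → 3/3 unlike.
Row 5: P(5,0)–P(5,1)= P(5,0)–P(6,0)= P(5,3)–P(5,4)= P(5,3)–P(6,3)= P(5,4)–P(5,5)= P(5,4)–P(6,4)= P(5,5)–P(5,6)= P(5,6)–P(6,6)=  → 0/8 unlike.
Row 6: P(6,3)–P(6,4)=  → 0/1 unlike.
Total adjacent occupied pairs: 22; unlike-type pairs: 11.
11/22 reduces to 1/2.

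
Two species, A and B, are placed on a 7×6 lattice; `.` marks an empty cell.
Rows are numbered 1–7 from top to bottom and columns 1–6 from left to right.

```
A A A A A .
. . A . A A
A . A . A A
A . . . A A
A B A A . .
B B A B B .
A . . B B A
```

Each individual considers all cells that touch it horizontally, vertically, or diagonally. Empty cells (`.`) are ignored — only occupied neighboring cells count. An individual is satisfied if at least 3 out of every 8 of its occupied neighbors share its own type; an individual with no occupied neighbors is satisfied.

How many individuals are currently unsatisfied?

(1,1)A 1/1 ok
(1,2)A 3/3 ok
(1,3)A 3/3 ok
(1,4)A 4/4 ok
(1,5)A 3/3 ok
(2,3)A 4/4 ok
(2,5)A 5/5 ok
(2,6)A 4/4 ok
(3,1)A 1/1 ok
(3,3)A 1/1 ok
(3,5)A 5/5 ok
(3,6)A 5/5 ok
(4,1)A 2/3 ok
(4,5)A 4/4 ok
(4,6)A 3/3 ok
(5,1)A 1/4 unhappy
(5,2)B 2/6 unhappy
(5,3)A 2/5 ok
(5,4)A 3/5 ok
(6,1)B 2/4 ok
(6,2)B 2/6 unhappy
(6,3)A 2/6 unhappy
(6,4)B 3/6 ok
(6,5)B 3/5 ok
(7,1)A 0/2 unhappy
(7,4)B 3/4 ok
(7,5)B 3/4 ok
(7,6)A 0/2 unhappy
Unsatisfied: (5,1), (5,2), (6,2), (6,3), (7,1), (7,6) — 6 in total.

6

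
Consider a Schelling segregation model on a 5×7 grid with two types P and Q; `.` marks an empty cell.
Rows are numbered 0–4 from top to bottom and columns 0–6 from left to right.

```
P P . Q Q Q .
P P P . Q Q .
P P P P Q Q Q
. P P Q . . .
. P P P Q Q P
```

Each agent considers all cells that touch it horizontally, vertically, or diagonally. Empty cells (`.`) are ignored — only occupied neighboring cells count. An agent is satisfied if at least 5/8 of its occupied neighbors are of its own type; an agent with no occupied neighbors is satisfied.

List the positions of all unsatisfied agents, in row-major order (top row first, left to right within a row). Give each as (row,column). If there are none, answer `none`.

(0,0)P 3/3 ok
(0,1)P 4/4 ok
(0,3)Q 2/3 ok
(0,4)Q 4/4 ok
(0,5)Q 3/3 ok
(1,0)P 5/5 ok
(1,1)P 7/7 ok
(1,2)P 5/6 ok
(1,4)Q 6/7 ok
(1,5)Q 6/6 ok
(2,0)P 4/4 ok
(2,1)P 7/7 ok
(2,2)P 6/7 ok
(2,3)P 3/6 unhappy
(2,4)Q 4/5 ok
(2,5)Q 4/4 ok
(2,6)Q 2/2 ok
(3,1)P 6/6 ok
(3,2)P 7/8 ok
(3,3)Q 2/7 unhappy
(4,1)P 3/3 ok
(4,2)P 4/5 ok
(4,3)P 2/4 unhappy
(4,4)Q 2/3 ok
(4,5)Q 1/2 unhappy
(4,6)P 0/1 unhappy

(2,3), (3,3), (4,3), (4,5), (4,6)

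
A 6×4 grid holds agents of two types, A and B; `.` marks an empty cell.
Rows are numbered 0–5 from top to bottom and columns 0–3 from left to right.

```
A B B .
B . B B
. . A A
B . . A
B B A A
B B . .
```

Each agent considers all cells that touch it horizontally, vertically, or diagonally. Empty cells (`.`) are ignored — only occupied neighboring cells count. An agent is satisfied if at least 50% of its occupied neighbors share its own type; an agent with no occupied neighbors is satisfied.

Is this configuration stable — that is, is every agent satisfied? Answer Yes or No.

(0,0)A 0/2 not
(0,1)B 3/4 satisfied
(0,2)B 3/3 satisfied
(1,0)B 1/2 satisfied
(1,2)B 3/5 satisfied
(1,3)B 2/4 satisfied
(2,2)A 2/4 satisfied
(2,3)A 2/4 satisfied
(3,0)B 2/2 satisfied
(3,3)A 4/4 satisfied
(4,0)B 4/4 satisfied
(4,1)B 4/5 satisfied
(4,2)A 2/4 satisfied
(4,3)A 2/2 satisfied
(5,0)B 3/3 satisfied
(5,1)B 3/4 satisfied
For instance (0,0) has only 0/2 same-type neighbors, below 1/2.

No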